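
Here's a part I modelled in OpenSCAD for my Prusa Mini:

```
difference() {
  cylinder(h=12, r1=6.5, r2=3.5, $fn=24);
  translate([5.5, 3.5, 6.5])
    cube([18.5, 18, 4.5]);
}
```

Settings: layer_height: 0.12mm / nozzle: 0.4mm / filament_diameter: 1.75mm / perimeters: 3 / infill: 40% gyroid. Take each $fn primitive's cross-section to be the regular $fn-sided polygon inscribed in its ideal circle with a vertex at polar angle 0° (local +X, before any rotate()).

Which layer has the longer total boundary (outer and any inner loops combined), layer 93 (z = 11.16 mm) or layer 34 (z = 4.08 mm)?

layer 34 (z = 4.08 mm)

Layer 93 (z = 11.16): the cone: at t=0.930 of its height the radius interpolates to r₁+(r₂−r₁)t = 3.710, giving a regular 24-gon of that circumradius (perimeter = 2·24·3.710·sin(180°/24) = 23.24 mm); the cube at (5.5, 3.5) is absent (z outside [6.5, 11]); Taking the first minus the rest: none of the subtracted shapes is present at this height, so the cone is unchanged — boundary = 23.24 mm. So its perimeter = 23.24 mm. Layer 34 (z = 4.08): the cone contributes a regular 24-gon of circumradius 5.480 (interpolated between r1=6.5 and r2=3.5 at t=0.340) (perimeter = 2·24·5.480·sin(180°/24) = 34.33 mm); the cube at (5.5, 3.5) is absent (z outside [6.5, 11]); Taking the first minus the rest: none of the subtracted shapes is present at this height, so the cone is unchanged — boundary = 34.33 mm. So its perimeter = 34.33 mm. Layer 34 is larger (34.33 vs 23.24 mm).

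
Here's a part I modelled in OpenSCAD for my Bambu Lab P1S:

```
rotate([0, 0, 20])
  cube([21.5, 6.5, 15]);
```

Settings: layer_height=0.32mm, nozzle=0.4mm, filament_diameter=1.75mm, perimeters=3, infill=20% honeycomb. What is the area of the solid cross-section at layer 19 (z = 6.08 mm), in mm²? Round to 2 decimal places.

At z = 6.08 mm: the cube (footprint 21.5×6.5) is included at this height (area 139.75 mm²); (rotated 20° about Z; rotation is an isometry so areas/perimeters/island counts are preserved). Overall, the cross-section is a single solid region. Net area = 139.75 mm².

139.75 mm²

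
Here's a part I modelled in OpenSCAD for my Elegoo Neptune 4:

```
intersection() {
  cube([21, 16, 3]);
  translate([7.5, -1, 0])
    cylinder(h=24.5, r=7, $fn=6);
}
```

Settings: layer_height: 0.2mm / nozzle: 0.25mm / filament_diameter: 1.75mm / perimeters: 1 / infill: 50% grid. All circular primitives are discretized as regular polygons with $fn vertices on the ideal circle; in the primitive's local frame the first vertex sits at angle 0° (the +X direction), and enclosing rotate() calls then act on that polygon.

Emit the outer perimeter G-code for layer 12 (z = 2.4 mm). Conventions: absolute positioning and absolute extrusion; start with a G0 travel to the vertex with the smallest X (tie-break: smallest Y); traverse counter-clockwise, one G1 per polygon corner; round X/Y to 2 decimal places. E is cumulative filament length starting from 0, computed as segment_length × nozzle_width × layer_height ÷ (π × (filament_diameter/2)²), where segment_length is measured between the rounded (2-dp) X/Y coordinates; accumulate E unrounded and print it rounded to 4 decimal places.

G0 X1.08 Y0.00 Z2.40
G1 X13.92 Y0.00 E0.2669
G1 X11.00 Y5.06 E0.3884
G1 X4.00 Y5.06 E0.5339
G1 X1.08 Y0.00 E0.6553

At z = 2.4 mm: the cube is present — its section is the full 21×16 rectangle; the cylinder at (7.5, -1): section is a regular 6-gon, circumradius r=7; Keeping only the common overlap: the r=7 cylinder at (7.5, -1) partially overlaps the 21×16 cube; clipping to the common part keeps 50.23 mm² — 1 connected region. The outline is a single polygon with 4 vertices. Extrusion per mm of travel: 0.25 × 0.2 / (π × 0.875²) = 0.020788. Accumulating E over each segment gives final E = 0.6553.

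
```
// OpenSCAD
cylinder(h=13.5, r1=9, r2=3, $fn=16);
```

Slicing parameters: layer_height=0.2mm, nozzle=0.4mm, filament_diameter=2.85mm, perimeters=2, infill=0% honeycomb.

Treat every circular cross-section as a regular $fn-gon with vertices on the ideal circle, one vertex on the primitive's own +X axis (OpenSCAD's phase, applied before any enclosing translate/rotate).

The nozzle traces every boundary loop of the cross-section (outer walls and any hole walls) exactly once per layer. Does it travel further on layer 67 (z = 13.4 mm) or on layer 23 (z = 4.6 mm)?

Layer 67 (z = 13.4): the cone contributes a regular 16-gon of circumradius 3.044 (interpolated between r1=9 and r2=3 at t=0.993) (perimeter = 2·16·3.044·sin(180°/16) = 19.01 mm). So its perimeter = 19.01 mm. Layer 23 (z = 4.6): the cone: at t=0.341 of its height the radius interpolates to r₁+(r₂−r₁)t = 6.956, giving a regular 16-gon of that circumradius (perimeter = 2·16·6.956·sin(180°/16) = 43.42 mm). So its perimeter = 43.42 mm. Layer 23 is larger (43.42 vs 19.01 mm).

layer 23 (z = 4.6 mm)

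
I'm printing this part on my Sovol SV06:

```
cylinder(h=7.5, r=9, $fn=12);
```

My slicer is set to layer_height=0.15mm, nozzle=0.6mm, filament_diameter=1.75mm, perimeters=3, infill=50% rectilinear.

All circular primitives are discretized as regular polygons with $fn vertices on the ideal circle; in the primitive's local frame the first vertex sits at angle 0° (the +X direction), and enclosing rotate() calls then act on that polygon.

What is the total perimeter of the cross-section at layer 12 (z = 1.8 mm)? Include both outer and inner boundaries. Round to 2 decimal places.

55.90 mm

At z = 1.8 mm: the r=9 cylinder gives a regular 12-gon of circumradius 9 (constant along its height) (perimeter = 2·12·9.000·sin(180°/12) = 55.90 mm). Overall, the cross-section is a single solid region. Total boundary length (outer) = 55.90 mm.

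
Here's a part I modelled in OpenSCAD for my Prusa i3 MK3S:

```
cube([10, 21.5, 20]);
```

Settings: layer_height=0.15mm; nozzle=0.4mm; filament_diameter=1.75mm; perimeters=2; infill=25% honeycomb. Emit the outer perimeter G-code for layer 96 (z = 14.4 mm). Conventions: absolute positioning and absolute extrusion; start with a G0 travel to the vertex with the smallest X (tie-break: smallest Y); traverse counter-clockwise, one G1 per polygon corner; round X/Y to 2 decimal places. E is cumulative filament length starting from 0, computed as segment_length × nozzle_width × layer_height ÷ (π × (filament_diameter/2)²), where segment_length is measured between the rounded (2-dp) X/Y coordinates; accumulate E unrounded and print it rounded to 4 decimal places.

At z = 14.4 mm: the cube is present — its section is the full 10×21.5 rectangle. The outline is a single polygon with 4 vertices. Extrusion per mm of travel: 0.4 × 0.15 / (π × 0.875²) = 0.024945. Accumulating E over each segment gives final E = 1.5715.

G0 X0.00 Y0.00 Z14.40
G1 X10.00 Y0.00 E0.2495
G1 X10.00 Y21.50 E0.7858
G1 X0.00 Y21.50 E1.0352
G1 X0.00 Y0.00 E1.5715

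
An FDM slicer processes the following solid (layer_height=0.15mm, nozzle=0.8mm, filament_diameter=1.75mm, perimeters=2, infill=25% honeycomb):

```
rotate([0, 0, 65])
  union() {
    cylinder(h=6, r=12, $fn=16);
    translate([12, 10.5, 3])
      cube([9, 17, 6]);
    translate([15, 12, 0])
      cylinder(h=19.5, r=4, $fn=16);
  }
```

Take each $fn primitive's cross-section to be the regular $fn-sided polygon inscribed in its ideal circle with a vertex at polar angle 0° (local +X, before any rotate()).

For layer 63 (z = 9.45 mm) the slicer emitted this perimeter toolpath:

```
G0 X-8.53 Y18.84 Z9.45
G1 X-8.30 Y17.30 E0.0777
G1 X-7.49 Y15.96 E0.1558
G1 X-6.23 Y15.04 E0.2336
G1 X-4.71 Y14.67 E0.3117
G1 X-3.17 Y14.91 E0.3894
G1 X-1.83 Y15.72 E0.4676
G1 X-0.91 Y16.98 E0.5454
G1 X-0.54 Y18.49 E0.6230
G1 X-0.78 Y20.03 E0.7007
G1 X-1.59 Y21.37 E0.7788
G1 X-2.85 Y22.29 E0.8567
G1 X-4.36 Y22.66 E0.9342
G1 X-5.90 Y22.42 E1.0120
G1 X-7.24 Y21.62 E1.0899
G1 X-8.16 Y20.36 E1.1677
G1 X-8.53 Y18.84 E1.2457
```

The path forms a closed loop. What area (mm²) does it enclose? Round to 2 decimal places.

48.98 mm²

Apply the shoelace formula to the sequence of (X, Y) vertices; enclosed area = 48.98 mm².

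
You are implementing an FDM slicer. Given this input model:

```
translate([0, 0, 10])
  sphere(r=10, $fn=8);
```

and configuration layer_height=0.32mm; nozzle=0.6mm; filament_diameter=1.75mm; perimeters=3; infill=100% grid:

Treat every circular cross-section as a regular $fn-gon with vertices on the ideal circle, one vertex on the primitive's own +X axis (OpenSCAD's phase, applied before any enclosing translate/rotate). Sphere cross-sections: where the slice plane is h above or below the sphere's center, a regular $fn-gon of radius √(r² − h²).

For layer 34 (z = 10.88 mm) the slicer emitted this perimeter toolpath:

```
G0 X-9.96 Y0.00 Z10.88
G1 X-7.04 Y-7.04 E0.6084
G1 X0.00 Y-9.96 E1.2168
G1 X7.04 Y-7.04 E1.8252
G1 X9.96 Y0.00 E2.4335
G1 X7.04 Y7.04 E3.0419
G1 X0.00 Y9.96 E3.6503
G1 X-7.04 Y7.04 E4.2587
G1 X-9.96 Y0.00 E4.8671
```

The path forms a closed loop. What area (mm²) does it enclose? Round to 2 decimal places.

Apply the shoelace formula to the sequence of (X, Y) vertices; enclosed area = 280.47 mm².

280.47 mm²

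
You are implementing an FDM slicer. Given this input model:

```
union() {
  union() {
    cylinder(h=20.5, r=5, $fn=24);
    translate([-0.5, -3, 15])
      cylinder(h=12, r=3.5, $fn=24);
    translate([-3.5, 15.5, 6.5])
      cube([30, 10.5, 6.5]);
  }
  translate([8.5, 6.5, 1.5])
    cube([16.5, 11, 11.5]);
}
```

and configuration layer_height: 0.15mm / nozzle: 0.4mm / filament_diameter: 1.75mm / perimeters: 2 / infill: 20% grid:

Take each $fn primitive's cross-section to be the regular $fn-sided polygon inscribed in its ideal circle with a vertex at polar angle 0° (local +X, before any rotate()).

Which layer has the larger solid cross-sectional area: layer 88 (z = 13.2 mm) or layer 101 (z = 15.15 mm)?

layer 101 (z = 15.15 mm)

Layer 88 (z = 13.2): the r=5 cylinder contributes a regular 24-gon of circumradius 5 (area = (24/2)·5.000²·sin(360°/24) = 77.65 mm²); the cylinder at (-0.5, -3) does not reach this height (z outside [15, 27]); the cube at (-3.5, 15.5) is absent (z outside [6.5, 13]); Merging all regions: only the r=5 cylinder is present, so the union is just that shape — area = 77.65 mm²; the cube at (8.5, 6.5) does not reach this height (z outside [1.5, 13]); Taking the union: only the result so far is present, so the union is just that shape — area = 77.65 mm². So its area = 77.65 mm². Layer 101 (z = 15.15): the cylinder: section is a regular 24-gon, circumradius r=5 (area = (24/2)·5.000²·sin(360°/24) = 77.65 mm²); the r=3.5 cylinder at (-0.5, -3) contributes a regular 24-gon of circumradius 3.5 (area = (24/2)·3.500²·sin(360°/24) = 38.05 mm²); the cube at (-3.5, 15.5) is not intersected at this z (z outside [6.5, 13]); Taking the union: the regions partially overlap — summed areas 115.69 mm² minus the doubly-counted overlap 29.36 mm² gives 86.33 mm² — area = 86.33 mm²; the cube at (8.5, 6.5) is not intersected at this z (z outside [1.5, 13]); Merging all regions: only the result so far is present, so the union is just that shape — area = 86.33 mm². So its area = 86.33 mm². Layer 101 is larger (86.33 vs 77.65 mm²).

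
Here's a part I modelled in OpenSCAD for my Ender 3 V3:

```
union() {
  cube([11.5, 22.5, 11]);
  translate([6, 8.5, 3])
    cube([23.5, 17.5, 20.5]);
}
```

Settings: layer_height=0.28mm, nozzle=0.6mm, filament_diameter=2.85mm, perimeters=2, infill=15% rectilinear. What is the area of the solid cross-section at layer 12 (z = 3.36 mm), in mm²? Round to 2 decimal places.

593.00 mm²

At z = 3.36 mm: the 11.5×22.5 cube contributes its full rectangle (area 258.75 mm²); the cube at (6, 8.5) (footprint 23.5×17.5) is included at this height (area 411.25 mm²); Combining (union): the regions partially overlap — summed areas 670.00 mm² minus the doubly-counted overlap 77.00 mm² gives 593.00 mm² — area = 593.00 mm². Overall, the cross-section is a single solid region. Net area = 593.00 mm².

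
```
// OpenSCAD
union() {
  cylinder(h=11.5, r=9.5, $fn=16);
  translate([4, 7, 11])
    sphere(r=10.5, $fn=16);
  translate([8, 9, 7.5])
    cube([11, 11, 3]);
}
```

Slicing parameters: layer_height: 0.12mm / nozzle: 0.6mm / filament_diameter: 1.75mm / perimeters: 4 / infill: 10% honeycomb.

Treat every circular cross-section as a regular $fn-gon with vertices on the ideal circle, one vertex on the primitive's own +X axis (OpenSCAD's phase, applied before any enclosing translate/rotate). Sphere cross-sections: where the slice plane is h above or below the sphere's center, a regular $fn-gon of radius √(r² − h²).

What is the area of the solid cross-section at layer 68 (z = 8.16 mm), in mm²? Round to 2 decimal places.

At z = 8.16 mm: the r=9.5 cylinder contributes a regular 16-gon of circumradius 9.5 (area = (16/2)·9.500²·sin(360°/16) = 276.30 mm²); the r=10.5 sphere at (4, 7) contributes a regular 16-gon of circumradius √(10.5²−2.84²) = 10.109 (area = (16/2)·10.109²·sin(360°/16) = 312.83 mm²); the cube at (8, 9) (footprint 11×11) is included at this height (area 121.00 mm²); Combining (union): the regions partially overlap — summed areas 710.13 mm² minus the doubly-counted overlap 170.24 mm² gives 539.89 mm² — area = 539.89 mm². Overall, the cross-section is a single solid region. Net area = 539.89 mm².

539.89 mm²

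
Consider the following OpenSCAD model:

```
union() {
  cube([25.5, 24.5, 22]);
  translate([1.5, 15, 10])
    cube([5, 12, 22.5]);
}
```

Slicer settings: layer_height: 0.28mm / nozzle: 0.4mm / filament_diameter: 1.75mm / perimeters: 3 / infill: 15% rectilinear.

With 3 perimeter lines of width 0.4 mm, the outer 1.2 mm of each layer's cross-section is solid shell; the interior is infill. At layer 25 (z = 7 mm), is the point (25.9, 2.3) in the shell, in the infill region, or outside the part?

At z = 7 mm: the 25.5×24.5 cube contributes its full rectangle; the cube at (1.5, 15) is not intersected at this z (z outside [10, 32.5]); Combining (union): only the 25.5×24.5 cube is present, so the union is just that shape — 1 connected region. Overall, the cross-section is a single solid region. The nearest boundary edge runs (25.50, 0.00)→(25.50, 24.50); distance from the point to it = 0.40 mm. The point is not inside any of the regions above, so it lies outside the cross-section (0.40 mm from the nearest boundary).

outside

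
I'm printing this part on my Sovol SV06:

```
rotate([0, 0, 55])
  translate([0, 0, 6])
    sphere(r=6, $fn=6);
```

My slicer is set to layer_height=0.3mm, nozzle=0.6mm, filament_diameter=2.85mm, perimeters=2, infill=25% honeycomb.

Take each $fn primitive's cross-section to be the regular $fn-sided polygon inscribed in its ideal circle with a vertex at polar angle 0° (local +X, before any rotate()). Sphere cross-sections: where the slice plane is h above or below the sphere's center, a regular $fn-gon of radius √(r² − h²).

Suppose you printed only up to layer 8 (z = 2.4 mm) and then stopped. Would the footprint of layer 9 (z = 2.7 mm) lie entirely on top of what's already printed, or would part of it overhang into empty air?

part overhangs

Compare the two slices. At z = 2.4: the r=6 sphere contributes a regular 6-gon of circumradius √(6²−3.6²) = 4.800 (area = (6/2)·4.800²·sin(360°/6) = 59.86 mm²); (whole slice rotated 55° about Z — lengths, areas and connectivity unchanged). At z = 2.7: the sphere: section is a regular 6-gon, circumradius = √(r²−h²) = √(6²−3.3²) = 5.011 (area = (6/2)·5.011²·sin(360°/6) = 65.24 mm²); (whole slice rotated 55° about Z — lengths, areas and connectivity unchanged). Checking containment: at z = 2.7 the cross-section extends beyond the z = 2.4 cross-section by about 5.38 mm².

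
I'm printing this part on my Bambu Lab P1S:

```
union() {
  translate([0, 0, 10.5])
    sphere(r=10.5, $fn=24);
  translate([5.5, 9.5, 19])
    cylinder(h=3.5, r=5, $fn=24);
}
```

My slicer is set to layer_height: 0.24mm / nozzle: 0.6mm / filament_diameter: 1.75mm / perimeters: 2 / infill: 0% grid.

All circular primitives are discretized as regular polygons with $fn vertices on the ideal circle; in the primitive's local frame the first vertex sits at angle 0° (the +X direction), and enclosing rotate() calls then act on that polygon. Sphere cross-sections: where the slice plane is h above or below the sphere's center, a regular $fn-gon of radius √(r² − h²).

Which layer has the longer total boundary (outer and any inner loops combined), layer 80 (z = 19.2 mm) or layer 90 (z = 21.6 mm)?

Layer 80 (z = 19.2): the r=10.5 sphere contributes a regular 24-gon of circumradius √(10.5²−8.7²) = 5.879 (perimeter = 2·24·5.879·sin(180°/24) = 36.83 mm); the cylinder at (5.5, 9.5): section is a regular 24-gon, circumradius r=5 (perimeter = 2·24·5.000·sin(180°/24) = 31.33 mm); Merging all regions: the 2 present regions are separate (no shared area or edge), so areas and boundary lengths simply add and each stays a separate island — boundary = 68.16 mm. So its perimeter = 68.16 mm. Layer 90 (z = 21.6): the sphere is not intersected at this z (|z−center|=11.100 > r=10.5); the r=5 cylinder at (5.5, 9.5) contributes a regular 24-gon of circumradius 5 (perimeter = 2·24·5.000·sin(180°/24) = 31.33 mm); Taking the union: only the r=5 cylinder at (5.5, 9.5) is present, so the union is just that shape — boundary = 31.33 mm. So its perimeter = 31.33 mm. Layer 80 is larger (68.16 vs 31.33 mm).

layer 80 (z = 19.2 mm)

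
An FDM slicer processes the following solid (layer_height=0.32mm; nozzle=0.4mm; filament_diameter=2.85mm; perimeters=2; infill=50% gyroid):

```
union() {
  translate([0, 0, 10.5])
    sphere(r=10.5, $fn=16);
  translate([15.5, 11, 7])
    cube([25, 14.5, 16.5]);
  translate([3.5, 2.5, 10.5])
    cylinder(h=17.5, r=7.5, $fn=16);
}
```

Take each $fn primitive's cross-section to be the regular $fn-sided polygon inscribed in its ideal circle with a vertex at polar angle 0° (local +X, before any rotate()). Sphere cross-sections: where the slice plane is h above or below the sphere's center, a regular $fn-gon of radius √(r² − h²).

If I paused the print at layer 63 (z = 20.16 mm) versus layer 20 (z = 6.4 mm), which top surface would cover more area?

layer 63 (z = 20.16 mm)

Layer 63 (z = 20.16): the r=10.5 sphere slices to a regular 16-gon of circumradius 4.115 (√(r²−h²) with h=9.66 from center) (area = (16/2)·4.115²·sin(360°/16) = 51.84 mm²); the 25×14.5 cube at (15.5, 11) contributes its full rectangle (area 362.50 mm²); the r=7.5 cylinder at (3.5, 2.5) gives a regular 16-gon of circumradius 7.5 (constant along its height) (area = (16/2)·7.500²·sin(360°/16) = 172.21 mm²); Merging all regions: the regions partially overlap — summed areas 586.55 mm² minus the doubly-counted overlap 47.14 mm² gives 539.41 mm² — area = 539.41 mm². So its area = 539.41 mm². Layer 20 (z = 6.4): the r=10.5 sphere slices to a regular 16-gon of circumradius 9.666 (√(r²−h²) with h=4.1 from center) (area = (16/2)·9.666²·sin(360°/16) = 286.06 mm²); the cube at (15.5, 11) does not reach this height (z outside [7, 23.5]); the cylinder at (3.5, 2.5) does not reach this height (z outside [10.5, 28]); Taking the union: only the r=10.5 sphere is present, so the union is just that shape — area = 286.06 mm². So its area = 286.06 mm². Layer 63 is larger (539.41 vs 286.06 mm²).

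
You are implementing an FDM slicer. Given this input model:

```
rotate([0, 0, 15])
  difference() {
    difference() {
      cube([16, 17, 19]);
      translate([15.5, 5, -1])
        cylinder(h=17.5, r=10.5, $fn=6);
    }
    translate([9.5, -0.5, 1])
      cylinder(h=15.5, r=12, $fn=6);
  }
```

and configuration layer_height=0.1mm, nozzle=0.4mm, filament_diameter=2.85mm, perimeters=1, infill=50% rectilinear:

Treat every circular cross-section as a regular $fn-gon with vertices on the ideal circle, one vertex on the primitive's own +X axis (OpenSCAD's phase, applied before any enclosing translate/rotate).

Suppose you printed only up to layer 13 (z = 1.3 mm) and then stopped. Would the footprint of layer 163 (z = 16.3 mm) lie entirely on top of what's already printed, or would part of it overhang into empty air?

entirely on top

Compare the two slices. At z = 1.3: the 16×17 cube contributes its full rectangle (area 272.00 mm²); the r=10.5 cylinder at (15.5, 5) gives a regular 6-gon of circumradius 10.5 (constant along its height) (area = (6/2)·10.500²·sin(360°/6) = 286.44 mm²); Taking the first minus the rest: starting from the 16×17 cube (272.00 mm²), the r=10.5 cylinder at (15.5, 5) partially overlaps it — only the 123.94 mm² overlap (of its 286.44 mm²) is removed, clipping the outline — area = 148.06 mm²; the r=12 cylinder at (9.5, -0.5) gives a regular 6-gon of circumradius 12 (constant along its height) (area = (6/2)·12.000²·sin(360°/6) = 374.12 mm²); Subtracting the remaining from the first: starting from that combined region (148.06 mm²), the r=12 cylinder at (9.5, -0.5) partially overlaps it — only the 52.98 mm² overlap (of its 374.12 mm²) is removed, clipping the outline — area = 95.08 mm²; (whole slice rotated 15° about Z — lengths, areas and connectivity unchanged). At z = 16.3: the cube (footprint 16×17) is included at this height (area 272.00 mm²); the cylinder at (15.5, 5): section is a regular 6-gon, circumradius r=10.5 (area = (6/2)·10.500²·sin(360°/6) = 286.44 mm²); After the difference (first − rest): starting from the 16×17 cube (272.00 mm²), the r=10.5 cylinder at (15.5, 5) partially overlaps it — only the 123.94 mm² overlap (of its 286.44 mm²) is removed, clipping the outline — area = 148.06 mm²; the r=12 cylinder at (9.5, -0.5) gives a regular 6-gon of circumradius 12 (constant along its height) (area = (6/2)·12.000²·sin(360°/6) = 374.12 mm²); Taking the first minus the rest: starting from that combined region (148.06 mm²), the r=12 cylinder at (9.5, -0.5) partially overlaps it — only the 52.98 mm² overlap (of its 374.12 mm²) is removed, clipping the outline — area = 95.08 mm²; (whole slice rotated 15° about Z — lengths, areas and connectivity unchanged). Checking containment: the cross-section at z = 16.3 is a subset of the cross-section at z = 1.3.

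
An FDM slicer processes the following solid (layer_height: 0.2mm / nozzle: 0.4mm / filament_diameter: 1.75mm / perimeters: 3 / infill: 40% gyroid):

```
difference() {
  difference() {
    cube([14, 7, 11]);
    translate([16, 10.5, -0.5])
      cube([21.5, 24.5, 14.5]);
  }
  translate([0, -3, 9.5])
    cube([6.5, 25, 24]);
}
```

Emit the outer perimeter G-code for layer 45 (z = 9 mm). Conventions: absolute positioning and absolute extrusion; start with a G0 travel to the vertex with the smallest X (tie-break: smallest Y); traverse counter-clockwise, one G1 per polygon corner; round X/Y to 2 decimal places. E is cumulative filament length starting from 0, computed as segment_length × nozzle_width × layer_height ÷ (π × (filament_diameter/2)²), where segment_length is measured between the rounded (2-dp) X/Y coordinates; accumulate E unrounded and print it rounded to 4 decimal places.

G0 X0.00 Y0.00 Z9.00
G1 X14.00 Y0.00 E0.4656
G1 X14.00 Y7.00 E0.6985
G1 X0.00 Y7.00 E1.1641
G1 X0.00 Y0.00 E1.3969

At z = 9 mm: the cube is present — its section is the full 14×7 rectangle; the 21.5×24.5 cube at (16, 10.5) contributes its full rectangle; After the difference (first − rest): starting from the 14×7 cube, the 21.5×24.5 cube at (16, 10.5) misses the remaining region (no effect) — 1 connected region; the cube at (0, -3) does not reach this height (z outside [9.5, 33.5]); Subtracting the remaining from the first: none of the subtracted shapes is present at this height, so the result so far is unchanged — 1 connected region. The outline is a single polygon with 4 vertices. Extrusion per mm of travel: 0.4 × 0.2 / (π × 0.875²) = 0.033260. Accumulating E over each segment gives final E = 1.3969.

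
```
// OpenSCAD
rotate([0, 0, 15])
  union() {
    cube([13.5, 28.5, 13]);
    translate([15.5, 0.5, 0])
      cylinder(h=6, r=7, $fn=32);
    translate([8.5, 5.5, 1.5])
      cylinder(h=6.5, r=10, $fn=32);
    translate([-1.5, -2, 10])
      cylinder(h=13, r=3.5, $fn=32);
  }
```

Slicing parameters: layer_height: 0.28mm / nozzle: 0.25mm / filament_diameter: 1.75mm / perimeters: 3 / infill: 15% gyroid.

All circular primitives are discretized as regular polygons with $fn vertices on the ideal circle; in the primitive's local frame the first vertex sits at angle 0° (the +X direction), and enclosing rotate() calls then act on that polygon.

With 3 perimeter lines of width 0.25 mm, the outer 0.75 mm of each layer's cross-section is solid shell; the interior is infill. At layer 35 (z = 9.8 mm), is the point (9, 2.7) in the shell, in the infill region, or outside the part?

shell

At z = 9.8 mm: the 13.5×28.5 cube contributes its full rectangle; the cylinder at (15.5, 0.5) is absent (z outside [0, 6]); the cylinder at (8.5, 5.5) is absent (z outside [1.5, 8]); the cylinder at (-1.5, -2) is not intersected at this z (z outside [10, 23]); Taking the union: only the 13.5×28.5 cube is present, so the union is just that shape — 1 connected region; (rotated 15° about Z; rotation is an isometry so areas/perimeters/island counts are preserved). Overall, the cross-section is a single solid region. Undo the 15° rotation: the query point maps to (9.392, 0.279) in the un-rotated model frame. The nearest boundary edge runs (0.00, 0.00)→(13.50, 0.00); distance from the point to it = 0.28 mm. The point is inside the cross-section, 0.28 mm from the nearest boundary — within the 0.75 mm shell band (3 × 0.25).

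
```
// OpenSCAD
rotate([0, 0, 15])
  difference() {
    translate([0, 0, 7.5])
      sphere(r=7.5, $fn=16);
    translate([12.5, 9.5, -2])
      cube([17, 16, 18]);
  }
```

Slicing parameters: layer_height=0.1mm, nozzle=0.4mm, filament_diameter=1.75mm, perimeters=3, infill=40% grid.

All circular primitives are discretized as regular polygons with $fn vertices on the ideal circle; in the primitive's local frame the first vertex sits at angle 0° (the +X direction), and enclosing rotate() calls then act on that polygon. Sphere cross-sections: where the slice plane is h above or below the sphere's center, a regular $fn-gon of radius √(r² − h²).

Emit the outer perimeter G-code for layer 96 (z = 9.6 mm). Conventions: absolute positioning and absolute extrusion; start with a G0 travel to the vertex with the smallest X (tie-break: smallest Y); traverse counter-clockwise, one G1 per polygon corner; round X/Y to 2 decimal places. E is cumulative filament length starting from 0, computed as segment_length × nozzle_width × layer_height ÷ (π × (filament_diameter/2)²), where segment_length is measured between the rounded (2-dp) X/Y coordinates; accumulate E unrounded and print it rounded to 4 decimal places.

At z = 9.6 mm: the r=7.5 sphere slices to a regular 16-gon of circumradius 7.200 (√(r²−h²) with h=2.1 from center); the 17×16 cube at (12.5, 9.5) contributes its full rectangle; Subtracting the remaining from the first: starting from the r=7.5 sphere, the 17×16 cube at (12.5, 9.5) misses the remaining region (no effect) — 1 connected region; (rotated 15° about Z; rotation is an isometry so areas/perimeters/island counts are preserved). The outline is a single polygon with 16 vertices. Extrusion per mm of travel: 0.4 × 0.1 / (π × 0.875²) = 0.016630. Accumulating E over each segment gives final E = 0.7474.

G0 X-7.14 Y0.94 Z9.60
G1 X-6.95 Y-1.86 E0.0467
G1 X-5.71 Y-4.38 E0.0934
G1 X-3.60 Y-6.24 E0.1402
G1 X-0.94 Y-7.14 E0.1869
G1 X1.86 Y-6.95 E0.2335
G1 X4.38 Y-5.71 E0.2802
G1 X6.24 Y-3.60 E0.3270
G1 X7.14 Y-0.94 E0.3737
G1 X6.95 Y1.86 E0.4204
G1 X5.71 Y4.38 E0.4671
G1 X3.60 Y6.24 E0.5139
G1 X0.94 Y7.14 E0.5606
G1 X-1.86 Y6.95 E0.6072
G1 X-4.38 Y5.71 E0.6539
G1 X-6.24 Y3.60 E0.7007
G1 X-7.14 Y0.94 E0.7474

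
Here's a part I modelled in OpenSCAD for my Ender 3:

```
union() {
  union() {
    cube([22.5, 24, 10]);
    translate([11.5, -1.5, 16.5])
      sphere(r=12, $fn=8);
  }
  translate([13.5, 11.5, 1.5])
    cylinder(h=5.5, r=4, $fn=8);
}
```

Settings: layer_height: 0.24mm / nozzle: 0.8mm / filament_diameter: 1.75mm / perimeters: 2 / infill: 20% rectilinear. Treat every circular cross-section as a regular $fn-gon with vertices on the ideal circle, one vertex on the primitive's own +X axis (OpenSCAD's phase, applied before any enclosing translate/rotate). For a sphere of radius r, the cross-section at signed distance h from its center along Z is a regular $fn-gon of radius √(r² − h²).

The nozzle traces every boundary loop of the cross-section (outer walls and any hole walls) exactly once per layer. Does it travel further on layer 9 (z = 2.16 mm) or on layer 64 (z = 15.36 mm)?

layer 9 (z = 2.16 mm)

Layer 9 (z = 2.16): the 22.5×24 cube contributes its full rectangle (perimeter 93.00 mm); the sphere at (11.5, -1.5) is absent (|z−center|=14.340 > r=12); Taking the union: only the 22.5×24 cube is present, so the union is just that shape — boundary = 93.00 mm; the r=4 cylinder at (13.5, 11.5) contributes a regular 8-gon of circumradius 4 (perimeter = 2·8·4.000·sin(180°/8) = 24.49 mm); Combining (union): the r=4 cylinder at (13.5, 11.5) lies entirely inside the result so far, so the union is just the result so far — boundary = 93.00 mm. So its perimeter = 93.00 mm. Layer 64 (z = 15.36): the cube is not intersected at this z (z outside [0, 10]); the r=12 sphere at (11.5, -1.5) slices to a regular 8-gon of circumradius 11.946 (√(r²−h²) with h=1.14 from center) (perimeter = 2·8·11.946·sin(180°/8) = 73.14 mm); Taking the union: only the r=12 sphere at (11.5, -1.5) is present, so the union is just that shape — boundary = 73.14 mm; the cylinder at (13.5, 11.5) is absent (z outside [1.5, 7]); Combining (union): only the result so far is present, so the union is just that shape — boundary = 73.14 mm. So its perimeter = 73.14 mm. Layer 9 is larger (93.00 vs 73.14 mm).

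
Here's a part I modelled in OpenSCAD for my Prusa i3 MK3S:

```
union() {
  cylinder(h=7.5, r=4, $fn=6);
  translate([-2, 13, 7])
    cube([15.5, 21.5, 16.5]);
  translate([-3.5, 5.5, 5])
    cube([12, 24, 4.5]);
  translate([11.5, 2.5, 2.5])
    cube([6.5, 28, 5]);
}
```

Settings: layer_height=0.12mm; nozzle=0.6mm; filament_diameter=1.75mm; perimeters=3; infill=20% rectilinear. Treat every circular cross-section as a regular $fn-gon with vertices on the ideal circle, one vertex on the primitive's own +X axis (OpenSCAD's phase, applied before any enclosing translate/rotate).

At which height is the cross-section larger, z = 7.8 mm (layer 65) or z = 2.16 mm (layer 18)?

Layer 65 (z = 7.8): the cylinder is absent (z outside [0, 7.5]); the 15.5×21.5 cube at (-2, 13) contributes its full rectangle (area 333.25 mm²); the cube at (-3.5, 5.5) (footprint 12×24) is included at this height (area 288.00 mm²); the cube at (11.5, 2.5) does not reach this height (z outside [2.5, 7.5]); Taking the union: the regions partially overlap — summed areas 621.25 mm² minus the doubly-counted overlap 173.25 mm² gives 448.00 mm² — area = 448.00 mm². So its area = 448.00 mm². Layer 18 (z = 2.16): the cylinder: section is a regular 6-gon, circumradius r=4 (area = (6/2)·4.000²·sin(360°/6) = 41.57 mm²); the cube at (-2, 13) is absent (z outside [7, 23.5]); the cube at (-3.5, 5.5) is absent (z outside [5, 9.5]); the cube at (11.5, 2.5) does not reach this height (z outside [2.5, 7.5]); Taking the union: only the r=4 cylinder is present, so the union is just that shape — area = 41.57 mm². So its area = 41.57 mm². Layer 65 is larger (448.00 vs 41.57 mm²).

layer 65 (z = 7.8 mm)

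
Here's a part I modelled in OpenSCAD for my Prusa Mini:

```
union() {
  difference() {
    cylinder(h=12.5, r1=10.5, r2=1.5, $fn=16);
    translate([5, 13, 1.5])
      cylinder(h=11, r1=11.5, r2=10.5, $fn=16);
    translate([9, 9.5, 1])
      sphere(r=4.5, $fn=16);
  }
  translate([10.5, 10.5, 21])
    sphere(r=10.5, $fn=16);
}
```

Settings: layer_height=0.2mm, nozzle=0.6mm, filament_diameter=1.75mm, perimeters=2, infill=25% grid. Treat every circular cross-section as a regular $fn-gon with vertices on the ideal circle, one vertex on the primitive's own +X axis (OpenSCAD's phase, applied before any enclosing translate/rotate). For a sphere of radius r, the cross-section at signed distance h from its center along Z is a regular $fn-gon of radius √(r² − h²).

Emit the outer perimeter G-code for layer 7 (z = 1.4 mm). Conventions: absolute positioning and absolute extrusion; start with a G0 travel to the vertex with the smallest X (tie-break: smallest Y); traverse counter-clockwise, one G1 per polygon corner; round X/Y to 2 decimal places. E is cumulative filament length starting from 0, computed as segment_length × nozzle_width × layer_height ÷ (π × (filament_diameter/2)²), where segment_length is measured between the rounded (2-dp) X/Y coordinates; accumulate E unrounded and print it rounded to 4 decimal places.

G0 X-9.49 Y0.00 Z1.40
G1 X-8.77 Y-3.63 E0.1846
G1 X-6.71 Y-6.71 E0.3695
G1 X-3.63 Y-8.77 E0.5544
G1 X0.00 Y-9.49 E0.7390
G1 X3.63 Y-8.77 E0.9236
G1 X6.71 Y-6.71 E1.1085
G1 X8.77 Y-3.63 E1.2933
G1 X9.49 Y0.00 E1.4780
G1 X8.77 Y3.63 E1.6626
G1 X7.67 Y5.28 E1.7615
G1 X7.28 Y5.36 E1.7814
G1 X5.83 Y6.33 E1.8684
G1 X4.86 Y7.78 E1.9555
G1 X4.82 Y7.98 E1.9656
G1 X3.63 Y8.77 E2.0369
G1 X0.00 Y9.49 E2.2215
G1 X-3.63 Y8.77 E2.4062
G1 X-6.71 Y6.71 E2.5910
G1 X-8.77 Y3.63 E2.7759
G1 X-9.49 Y0.00 E2.9605

At z = 1.4 mm: the cone contributes a regular 16-gon of circumradius 9.492 (interpolated between r1=10.5 and r2=1.5 at t=0.112); the cone at (5, 13) is not intersected at this z (z outside [1.5, 12.5]); the r=4.5 sphere at (9, 9.5) slices to a regular 16-gon of circumradius 4.482 (√(r²−h²) with h=0.4 from center); After the difference (first − rest): starting from the cone, the r=4.5 sphere at (9, 9.5) partially overlaps it — only the 1.92 mm² overlap (of its 61.50 mm²) is removed, clipping the outline — 1 connected region; the sphere at (10.5, 10.5) is absent (|z−center|=19.600 > r=10.5); Merging all regions: only the result so far is present, so the union is just that shape — 1 connected region. The outline is a single polygon with 20 vertices. Extrusion per mm of travel: 0.6 × 0.2 / (π × 0.875²) = 0.049890. Accumulating E over each segment gives final E = 2.9605.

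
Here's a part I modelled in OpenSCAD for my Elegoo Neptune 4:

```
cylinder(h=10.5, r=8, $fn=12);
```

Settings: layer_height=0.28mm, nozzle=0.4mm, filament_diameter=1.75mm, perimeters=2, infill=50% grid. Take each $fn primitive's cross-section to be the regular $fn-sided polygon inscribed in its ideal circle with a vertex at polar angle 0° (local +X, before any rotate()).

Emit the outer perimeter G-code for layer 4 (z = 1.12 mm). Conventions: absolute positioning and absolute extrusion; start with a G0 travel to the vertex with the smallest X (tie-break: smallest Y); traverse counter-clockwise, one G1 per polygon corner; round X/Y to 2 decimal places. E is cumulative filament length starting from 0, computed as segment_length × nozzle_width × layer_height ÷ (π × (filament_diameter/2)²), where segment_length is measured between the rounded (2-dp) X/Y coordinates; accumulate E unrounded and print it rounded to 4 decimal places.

At z = 1.12 mm: the cylinder: section is a regular 12-gon, circumradius r=8. The outline is a single polygon with 12 vertices. Extrusion per mm of travel: 0.4 × 0.28 / (π × 0.875²) = 0.046564. Accumulating E over each segment gives final E = 2.3142.

G0 X-8.00 Y0.00 Z1.12
G1 X-6.93 Y-4.00 E0.1928
G1 X-4.00 Y-6.93 E0.3858
G1 X0.00 Y-8.00 E0.5786
G1 X4.00 Y-6.93 E0.7714
G1 X6.93 Y-4.00 E0.9643
G1 X8.00 Y0.00 E1.1571
G1 X6.93 Y4.00 E1.3499
G1 X4.00 Y6.93 E1.5429
G1 X0.00 Y8.00 E1.7357
G1 X-4.00 Y6.93 E1.9285
G1 X-6.93 Y4.00 E2.1214
G1 X-8.00 Y0.00 E2.3142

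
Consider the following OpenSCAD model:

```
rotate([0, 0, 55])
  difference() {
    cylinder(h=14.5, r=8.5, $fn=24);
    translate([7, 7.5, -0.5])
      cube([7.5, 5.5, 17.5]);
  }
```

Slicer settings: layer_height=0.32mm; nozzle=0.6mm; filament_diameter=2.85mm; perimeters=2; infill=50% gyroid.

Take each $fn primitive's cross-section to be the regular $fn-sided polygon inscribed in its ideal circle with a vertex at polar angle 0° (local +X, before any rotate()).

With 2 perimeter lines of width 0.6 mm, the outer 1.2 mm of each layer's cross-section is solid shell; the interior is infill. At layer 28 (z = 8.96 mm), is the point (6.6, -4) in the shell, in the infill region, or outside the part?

At z = 8.96 mm: the r=8.5 cylinder gives a regular 24-gon of circumradius 8.5 (constant along its height); the cube at (7, 7.5) (footprint 7.5×5.5) is included at this height; Subtracting the remaining from the first: starting from the r=8.5 cylinder, the 7.5×5.5 cube at (7, 7.5) misses the remaining region (no effect) — 1 connected region; (rotated 55° about Z; rotation is an isometry so areas/perimeters/island counts are preserved). Overall, the cross-section is a single solid region. Undo the 55° rotation: the query point maps to (0.509, -7.701) in the un-rotated model frame. The nearest boundary edge runs (2.20, -8.21)→(-0.00, -8.50); distance from the point to it = 0.73 mm. The point is inside the cross-section, 0.73 mm from the nearest boundary — within the 1.2 mm shell band (2 × 0.6).

shell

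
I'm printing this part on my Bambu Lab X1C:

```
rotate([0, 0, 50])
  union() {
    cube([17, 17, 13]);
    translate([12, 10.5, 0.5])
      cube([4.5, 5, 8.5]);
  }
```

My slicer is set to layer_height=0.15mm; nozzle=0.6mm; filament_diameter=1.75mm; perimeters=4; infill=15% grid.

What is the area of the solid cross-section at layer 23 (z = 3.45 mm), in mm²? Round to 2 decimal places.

At z = 3.45 mm: the 17×17 cube contributes its full rectangle (area 289.00 mm²); the cube at (12, 10.5) (footprint 4.5×5) is included at this height (area 22.50 mm²); Merging all regions: the 4.5×5 cube at (12, 10.5) lies entirely inside the 17×17 cube, so the union is just the 17×17 cube — area = 289.00 mm²; (whole slice rotated 50° about Z — lengths, areas and connectivity unchanged). Overall, the cross-section is a single solid region. Net area = 289.00 mm².

289.00 mm²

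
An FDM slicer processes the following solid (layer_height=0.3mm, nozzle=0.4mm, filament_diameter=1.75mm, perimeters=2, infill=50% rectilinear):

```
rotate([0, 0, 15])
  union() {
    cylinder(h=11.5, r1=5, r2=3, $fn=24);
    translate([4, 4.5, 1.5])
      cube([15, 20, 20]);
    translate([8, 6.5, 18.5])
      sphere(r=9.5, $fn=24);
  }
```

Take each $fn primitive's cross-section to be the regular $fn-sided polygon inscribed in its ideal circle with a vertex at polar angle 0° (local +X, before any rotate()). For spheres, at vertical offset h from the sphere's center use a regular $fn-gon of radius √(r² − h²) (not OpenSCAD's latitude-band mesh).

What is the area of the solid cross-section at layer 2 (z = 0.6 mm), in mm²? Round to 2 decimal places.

74.44 mm²

At z = 0.6 mm: the cone: at t=0.052 of its height the radius interpolates to r₁+(r₂−r₁)t = 4.896, giving a regular 24-gon of that circumradius (area = (24/2)·4.896²·sin(360°/24) = 74.44 mm²); the cube at (4, 4.5) is not intersected at this z (z outside [1.5, 21.5]); the sphere at (8, 6.5) is absent (|z−center|=17.900 > r=9.5); Combining (union): only the cone is present, so the union is just that shape — area = 74.44 mm²; (whole slice rotated 15° about Z — lengths, areas and connectivity unchanged). Overall, the cross-section is a single solid region. Net area = 74.44 mm².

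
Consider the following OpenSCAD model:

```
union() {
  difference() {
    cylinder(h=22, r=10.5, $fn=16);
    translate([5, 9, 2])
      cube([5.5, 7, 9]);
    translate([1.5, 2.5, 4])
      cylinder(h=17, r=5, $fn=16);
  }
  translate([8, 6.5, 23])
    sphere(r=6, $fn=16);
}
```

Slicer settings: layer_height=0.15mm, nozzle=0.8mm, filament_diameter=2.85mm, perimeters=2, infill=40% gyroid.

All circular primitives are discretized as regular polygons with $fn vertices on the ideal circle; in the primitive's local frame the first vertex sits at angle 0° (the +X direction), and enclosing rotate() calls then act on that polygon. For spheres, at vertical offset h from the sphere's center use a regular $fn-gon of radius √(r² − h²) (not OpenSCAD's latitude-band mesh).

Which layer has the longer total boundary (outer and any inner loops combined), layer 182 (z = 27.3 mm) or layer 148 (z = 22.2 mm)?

Layer 182 (z = 27.3): the cylinder does not reach this height (z outside [0, 22]); the cube at (5, 9) is absent (z outside [2, 11]); the cylinder at (1.5, 2.5) is not intersected at this z (z outside [4, 21]); Subtracting the remaining from the first: the first operand is absent here, so nothing remains; the r=6 sphere at (8, 6.5) slices to a regular 16-gon of circumradius 4.184 (√(r²−h²) with h=4.3 from center) (perimeter = 2·16·4.184·sin(180°/16) = 26.12 mm); Taking the union: only the r=6 sphere at (8, 6.5) is present, so the union is just that shape — boundary = 26.12 mm. So its perimeter = 26.12 mm. Layer 148 (z = 22.2): the cylinder does not reach this height (z outside [0, 22]); the cube at (5, 9) does not reach this height (z outside [2, 11]); the cylinder at (1.5, 2.5) is not intersected at this z (z outside [4, 21]); Subtracting the remaining from the first: the first operand is absent here, so nothing remains; the sphere at (8, 6.5): section is a regular 16-gon, circumradius = √(r²−h²) = √(6²−0.8²) = 5.946 (perimeter = 2·16·5.946·sin(180°/16) = 37.12 mm); Taking the union: only the r=6 sphere at (8, 6.5) is present, so the union is just that shape — boundary = 37.12 mm. So its perimeter = 37.12 mm. Layer 148 is larger (37.12 vs 26.12 mm).

layer 148 (z = 22.2 mm)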